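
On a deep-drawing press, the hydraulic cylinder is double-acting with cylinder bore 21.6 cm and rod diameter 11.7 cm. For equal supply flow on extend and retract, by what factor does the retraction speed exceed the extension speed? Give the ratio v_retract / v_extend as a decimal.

Cap-side area A_cap = π/4 × (21.6 cm)² = 366.4 cm^2
Rod-side annular area A_ann = π/4 × (21.6² − 11.7²) = 258.9 cm^2
For equal Q, v ∝ 1/A, so v_ret/v_ext = A_cap/A_ann.

v_ret/v_ext ≈ 1.42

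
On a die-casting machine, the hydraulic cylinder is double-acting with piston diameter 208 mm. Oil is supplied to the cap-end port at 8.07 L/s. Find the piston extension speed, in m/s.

v ≈ 0.237 m/s

Cap-side area A_cap = π/4 × (208 mm)² = 33980 mm^2
v = Q / A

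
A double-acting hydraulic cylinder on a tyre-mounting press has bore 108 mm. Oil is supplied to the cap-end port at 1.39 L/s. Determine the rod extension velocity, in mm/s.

Cap-side area A_cap = π/4 × (108 mm)² = 9161 mm^2
v = Q / A

v ≈ 152 mm/s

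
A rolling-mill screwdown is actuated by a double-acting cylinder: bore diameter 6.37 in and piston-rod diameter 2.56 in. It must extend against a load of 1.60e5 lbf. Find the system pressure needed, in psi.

Cap-side area A_cap = π/4 × (6.37 in)² = 31.87 in^2
P = F / A = 1.60e5 lbf / A

P ≈ 5020 psi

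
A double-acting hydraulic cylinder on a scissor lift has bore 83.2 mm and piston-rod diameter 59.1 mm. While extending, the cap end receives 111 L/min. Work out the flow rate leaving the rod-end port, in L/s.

Q_out ≈ 0.917 L/s

Cap-side area A_cap = π/4 × (83.2 mm)² = 5437 mm^2
Rod-side annular area A_ann = π/4 × (83.2² − 59.1²) = 2693 mm^2
Piston speed v = Q_in/A_cap; rod-end outflow Q_out = v × A_ann = Q_in × A_ann/A_cap.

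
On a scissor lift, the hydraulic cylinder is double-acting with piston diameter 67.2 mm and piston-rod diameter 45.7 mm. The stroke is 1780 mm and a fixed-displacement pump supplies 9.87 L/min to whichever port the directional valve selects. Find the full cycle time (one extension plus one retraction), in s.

t ≈ 59.0 s

Cap-side area A_cap = π/4 × (67.2 mm)² = 3547 mm^2
Rod-side annular area A_ann = π/4 × (67.2² − 45.7²) = 1906 mm^2
t_ext = A_cap·L/Q = 38.38 s
t_ret = A_ann·L/Q = 20.63 s
t_cycle = t_ext + t_ret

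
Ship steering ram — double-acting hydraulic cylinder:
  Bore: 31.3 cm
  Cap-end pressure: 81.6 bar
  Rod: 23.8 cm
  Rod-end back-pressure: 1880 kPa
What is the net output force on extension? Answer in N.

F ≈ 5.67e5 N

Cap-side area A_cap = π/4 × (31.3 cm)² = 769.4 cm^2
Rod-side annular area A_ann = π/4 × (31.3² − 23.8²) = 324.6 cm^2
Net thrust = P_cap·A_cap − P_rod·A_ann = 6.279e5 N − 61020 N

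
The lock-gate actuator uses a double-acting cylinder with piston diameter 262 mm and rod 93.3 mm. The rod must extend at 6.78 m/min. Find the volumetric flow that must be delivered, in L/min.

Cap-side area A_cap = π/4 × (262 mm)² = 53910 mm^2
Q = A × v

Q ≈ 366 L/min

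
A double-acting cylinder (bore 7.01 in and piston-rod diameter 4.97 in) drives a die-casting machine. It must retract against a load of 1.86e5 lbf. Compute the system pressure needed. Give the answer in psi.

Rod-side annular area A_ann = π/4 × (7.01² − 4.97²) = 19.19 in^2
Retraction: pressure acts on the annular area.
P = F / A = 1.86e5 lbf / A

P ≈ 9690 psi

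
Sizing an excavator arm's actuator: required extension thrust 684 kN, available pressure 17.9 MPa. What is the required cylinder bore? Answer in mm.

Extension force acts on the full piston face: F = P × (π/4)D².
D = √(4F / (πP)) = √(4 × 684 kN / (π × 17.9 MPa))

D ≈ 221 mm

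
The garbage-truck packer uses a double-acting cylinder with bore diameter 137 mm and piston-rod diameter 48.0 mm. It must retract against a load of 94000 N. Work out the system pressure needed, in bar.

Rod-side annular area A_ann = π/4 × (137² − 48.0²) = 12930 mm^2
Retraction: pressure acts on the annular area.
P = F / A = 94000 N / A

P ≈ 72.7 bar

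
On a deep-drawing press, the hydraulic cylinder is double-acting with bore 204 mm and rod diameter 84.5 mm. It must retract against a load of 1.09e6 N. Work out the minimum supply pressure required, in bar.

Rod-side annular area A_ann = π/4 × (204² − 84.5²) = 27080 mm^2
Retraction: pressure acts on the annular area.
P = F / A = 1.09e6 N / A

P ≈ 403 bar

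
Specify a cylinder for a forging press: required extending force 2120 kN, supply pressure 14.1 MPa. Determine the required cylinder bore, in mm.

D ≈ 438 mm

Extension force acts on the full piston face: F = P × (π/4)D².
D = √(4F / (πP)) = √(4 × 2120 kN / (π × 14.1 MPa))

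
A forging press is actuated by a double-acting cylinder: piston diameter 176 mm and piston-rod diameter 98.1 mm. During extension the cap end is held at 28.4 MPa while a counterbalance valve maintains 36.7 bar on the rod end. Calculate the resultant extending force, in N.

F ≈ 6.29e5 N

Cap-side area A_cap = π/4 × (176 mm)² = 24330 mm^2
Rod-side annular area A_ann = π/4 × (176² − 98.1²) = 16770 mm^2
Net thrust = P_cap·A_cap − P_rod·A_ann = 6.909e5 N − 61550 N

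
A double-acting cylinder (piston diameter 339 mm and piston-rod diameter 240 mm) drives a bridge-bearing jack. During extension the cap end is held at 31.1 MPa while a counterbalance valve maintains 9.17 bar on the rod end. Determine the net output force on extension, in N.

Cap-side area A_cap = π/4 × (339 mm)² = 90260 mm^2
Rod-side annular area A_ann = π/4 × (339² − 240²) = 45020 mm^2
Net thrust = P_cap·A_cap − P_rod·A_ann = 2.807e6 N − 41280 N

F ≈ 2.77e6 N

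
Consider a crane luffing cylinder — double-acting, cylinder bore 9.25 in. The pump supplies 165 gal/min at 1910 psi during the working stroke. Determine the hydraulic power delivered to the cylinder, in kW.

Hydraulic power = P × Q

W ≈ 137 kW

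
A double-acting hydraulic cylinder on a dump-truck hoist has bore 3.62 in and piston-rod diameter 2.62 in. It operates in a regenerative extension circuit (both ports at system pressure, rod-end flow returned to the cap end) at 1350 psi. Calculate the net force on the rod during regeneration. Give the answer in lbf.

F ≈ 7280 lbf

With equal pressure on both faces, forces on the annular region cancel; the net push is pressure × rod cross-section.
Rod cross-section A_rod = π/4 × (2.62 in)² = 5.391 in^2
F = P × A_rod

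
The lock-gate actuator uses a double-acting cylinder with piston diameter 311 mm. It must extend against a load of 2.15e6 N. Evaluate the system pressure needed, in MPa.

Cap-side area A_cap = π/4 × (311 mm)² = 75960 mm^2
P = F / A = 2.15e6 N / A

P ≈ 28.3 MPa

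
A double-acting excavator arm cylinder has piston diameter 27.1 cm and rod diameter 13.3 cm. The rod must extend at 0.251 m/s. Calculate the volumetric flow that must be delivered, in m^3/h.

Cap-side area A_cap = π/4 × (27.1 cm)² = 576.8 cm^2
Q = A × v

Q ≈ 52.1 m^3/h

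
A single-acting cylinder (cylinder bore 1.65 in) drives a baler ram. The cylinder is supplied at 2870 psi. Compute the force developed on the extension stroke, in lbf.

F ≈ 6140 lbf

Cap-side area A_cap = π/4 × (1.65 in)² = 2.138 in^2
F = P × A_cap = 2870 psi × A_cap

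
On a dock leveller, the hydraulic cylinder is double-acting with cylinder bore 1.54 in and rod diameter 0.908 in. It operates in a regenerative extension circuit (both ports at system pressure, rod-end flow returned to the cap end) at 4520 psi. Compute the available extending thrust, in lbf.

With equal pressure on both faces, forces on the annular region cancel; the net push is pressure × rod cross-section.
Rod cross-section A_rod = π/4 × (0.908 in)² = 0.6475 in^2
F = P × A_rod

F ≈ 2930 lbf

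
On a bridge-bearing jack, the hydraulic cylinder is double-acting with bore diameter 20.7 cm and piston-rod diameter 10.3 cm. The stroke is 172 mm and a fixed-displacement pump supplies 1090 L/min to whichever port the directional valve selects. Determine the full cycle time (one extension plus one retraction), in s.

t ≈ 0.558 s

Cap-side area A_cap = π/4 × (20.7 cm)² = 336.5 cm^2
Rod-side annular area A_ann = π/4 × (20.7² − 10.3²) = 253.2 cm^2
t_ext = A_cap·L/Q = 0.3186 s
t_ret = A_ann·L/Q = 0.2397 s
t_cycle = t_ext + t_ret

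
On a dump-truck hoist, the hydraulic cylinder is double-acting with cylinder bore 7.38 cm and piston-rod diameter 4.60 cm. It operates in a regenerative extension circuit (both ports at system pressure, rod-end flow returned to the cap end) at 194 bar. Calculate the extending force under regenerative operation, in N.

With equal pressure on both faces, forces on the annular region cancel; the net push is pressure × rod cross-section.
Rod cross-section A_rod = π/4 × (4.60 cm)² = 16.62 cm^2
F = P × A_rod

F ≈ 32200 N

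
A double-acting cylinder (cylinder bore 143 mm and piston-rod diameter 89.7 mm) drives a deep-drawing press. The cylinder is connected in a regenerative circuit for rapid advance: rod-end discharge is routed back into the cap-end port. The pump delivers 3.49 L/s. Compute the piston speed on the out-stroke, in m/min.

In regeneration the rod-end outflow joins the pump flow into the cap end, so the net volume the pump must supply per unit advance equals the rod cross-section area.
Rod cross-section A_rod = π/4 × (89.7 mm)² = 6319 mm^2
v = Q_pump / A_rod

v ≈ 33.1 m/min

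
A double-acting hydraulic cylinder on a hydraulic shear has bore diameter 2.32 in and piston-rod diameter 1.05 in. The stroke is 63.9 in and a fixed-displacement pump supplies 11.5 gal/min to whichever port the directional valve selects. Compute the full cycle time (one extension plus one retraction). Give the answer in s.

t ≈ 11.0 s

Cap-side area A_cap = π/4 × (2.32 in)² = 4.227 in^2
Rod-side annular area A_ann = π/4 × (2.32² − 1.05²) = 3.361 in^2
t_ext = A_cap·L/Q = 6.101 s
t_ret = A_ann·L/Q = 4.851 s
t_cycle = t_ext + t_ret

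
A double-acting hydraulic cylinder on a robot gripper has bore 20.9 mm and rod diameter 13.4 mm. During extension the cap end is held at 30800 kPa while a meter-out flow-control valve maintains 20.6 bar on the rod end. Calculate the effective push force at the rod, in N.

F ≈ 10200 N

Cap-side area A_cap = π/4 × (20.9 mm)² = 343.1 mm^2
Rod-side annular area A_ann = π/4 × (20.9² − 13.4²) = 202.0 mm^2
Net thrust = P_cap·A_cap − P_rod·A_ann = 10570 N − 416.2 N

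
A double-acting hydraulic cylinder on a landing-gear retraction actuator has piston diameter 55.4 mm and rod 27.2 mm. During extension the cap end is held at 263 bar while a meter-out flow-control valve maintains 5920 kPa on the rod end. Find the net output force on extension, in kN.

F ≈ 52.6 kN

Cap-side area A_cap = π/4 × (55.4 mm)² = 2411 mm^2
Rod-side annular area A_ann = π/4 × (55.4² − 27.2²) = 1829 mm^2
Net thrust = P_cap·A_cap − P_rod·A_ann = 63.40 kN − 10.83 kN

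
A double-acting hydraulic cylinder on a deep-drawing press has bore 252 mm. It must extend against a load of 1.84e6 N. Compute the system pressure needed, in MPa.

Cap-side area A_cap = π/4 × (252 mm)² = 49880 mm^2
P = F / A = 1.84e6 N / A

P ≈ 36.9 MPa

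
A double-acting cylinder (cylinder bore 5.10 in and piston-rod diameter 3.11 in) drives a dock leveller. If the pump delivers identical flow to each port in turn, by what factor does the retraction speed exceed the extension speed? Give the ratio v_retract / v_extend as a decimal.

v_ret/v_ext ≈ 1.59

Cap-side area A_cap = π/4 × (5.10 in)² = 20.43 in^2
Rod-side annular area A_ann = π/4 × (5.10² − 3.11²) = 12.83 in^2
For equal Q, v ∝ 1/A, so v_ret/v_ext = A_cap/A_ann.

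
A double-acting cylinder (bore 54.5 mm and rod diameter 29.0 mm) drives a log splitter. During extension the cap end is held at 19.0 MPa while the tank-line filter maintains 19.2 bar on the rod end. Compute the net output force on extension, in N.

F ≈ 41100 N

Cap-side area A_cap = π/4 × (54.5 mm)² = 2333 mm^2
Rod-side annular area A_ann = π/4 × (54.5² − 29.0²) = 1672 mm^2
Net thrust = P_cap·A_cap − P_rod·A_ann = 44320 N − 3211 N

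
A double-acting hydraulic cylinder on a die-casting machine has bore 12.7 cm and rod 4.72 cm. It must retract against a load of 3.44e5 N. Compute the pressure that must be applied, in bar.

P ≈ 315 bar

Rod-side annular area A_ann = π/4 × (12.7² − 4.72²) = 109.2 cm^2
Retraction: pressure acts on the annular area.
P = F / A = 3.44e5 N / A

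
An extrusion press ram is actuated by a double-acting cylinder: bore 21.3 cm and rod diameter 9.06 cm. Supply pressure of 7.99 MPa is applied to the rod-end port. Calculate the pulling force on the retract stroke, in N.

Rod-side annular area A_ann = π/4 × (21.3² − 9.06²) = 291.9 cm^2
On retraction the pressure acts on the annular area (bore minus rod).
F = P × A_ann

F ≈ 2.33e5 N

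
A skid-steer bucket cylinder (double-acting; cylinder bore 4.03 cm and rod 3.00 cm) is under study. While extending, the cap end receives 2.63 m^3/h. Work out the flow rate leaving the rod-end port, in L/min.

Cap-side area A_cap = π/4 × (4.03 cm)² = 12.76 cm^2
Rod-side annular area A_ann = π/4 × (4.03² − 3.00²) = 5.687 cm^2
Piston speed v = Q_in/A_cap; rod-end outflow Q_out = v × A_ann = Q_in × A_ann/A_cap.

Q_out ≈ 19.5 L/min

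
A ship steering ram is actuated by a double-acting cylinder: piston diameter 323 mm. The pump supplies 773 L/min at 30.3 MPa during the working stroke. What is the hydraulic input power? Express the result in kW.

Hydraulic power = P × Q

W ≈ 390 kW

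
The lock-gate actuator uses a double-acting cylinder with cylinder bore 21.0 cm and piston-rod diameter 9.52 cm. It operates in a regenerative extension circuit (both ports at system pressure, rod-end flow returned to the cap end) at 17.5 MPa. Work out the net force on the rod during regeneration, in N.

With equal pressure on both faces, forces on the annular region cancel; the net push is pressure × rod cross-section.
Rod cross-section A_rod = π/4 × (9.52 cm)² = 71.18 cm^2
F = P × A_rod

F ≈ 1.25e5 N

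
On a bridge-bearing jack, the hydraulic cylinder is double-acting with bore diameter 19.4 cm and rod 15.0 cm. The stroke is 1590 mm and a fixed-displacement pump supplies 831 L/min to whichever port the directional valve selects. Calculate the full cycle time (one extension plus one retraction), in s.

t ≈ 4.76 s

Cap-side area A_cap = π/4 × (19.4 cm)² = 295.6 cm^2
Rod-side annular area A_ann = π/4 × (19.4² − 15.0²) = 118.9 cm^2
t_ext = A_cap·L/Q = 3.393 s
t_ret = A_ann·L/Q = 1.365 s
t_cycle = t_ext + t_ret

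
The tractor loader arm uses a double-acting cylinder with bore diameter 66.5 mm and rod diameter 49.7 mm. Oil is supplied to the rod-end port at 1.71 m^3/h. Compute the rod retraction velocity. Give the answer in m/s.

v ≈ 0.310 m/s

Rod-side annular area A_ann = π/4 × (66.5² − 49.7²) = 1533 mm^2
Flow into the rod-end port fills the annular volume.
v = Q / A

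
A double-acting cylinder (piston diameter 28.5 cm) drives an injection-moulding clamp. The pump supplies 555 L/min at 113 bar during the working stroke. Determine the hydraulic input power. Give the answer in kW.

W ≈ 105 kW

Hydraulic power = P × Q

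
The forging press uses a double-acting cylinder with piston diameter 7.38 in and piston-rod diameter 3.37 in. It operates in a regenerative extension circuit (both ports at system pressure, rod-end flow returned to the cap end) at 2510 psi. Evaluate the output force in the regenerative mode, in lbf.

With equal pressure on both faces, forces on the annular region cancel; the net push is pressure × rod cross-section.
Rod cross-section A_rod = π/4 × (3.37 in)² = 8.920 in^2
F = P × A_rod

F ≈ 22400 lbf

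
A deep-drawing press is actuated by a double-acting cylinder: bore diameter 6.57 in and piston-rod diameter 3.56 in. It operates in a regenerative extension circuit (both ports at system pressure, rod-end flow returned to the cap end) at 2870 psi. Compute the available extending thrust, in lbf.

With equal pressure on both faces, forces on the annular region cancel; the net push is pressure × rod cross-section.
Rod cross-section A_rod = π/4 × (3.56 in)² = 9.954 in^2
F = P × A_rod

F ≈ 28600 lbf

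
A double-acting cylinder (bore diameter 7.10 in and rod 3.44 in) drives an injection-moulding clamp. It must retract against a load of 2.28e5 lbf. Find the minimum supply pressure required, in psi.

P ≈ 7530 psi

Rod-side annular area A_ann = π/4 × (7.10² − 3.44²) = 30.30 in^2
Retraction: pressure acts on the annular area.
P = F / A = 2.28e5 lbf / A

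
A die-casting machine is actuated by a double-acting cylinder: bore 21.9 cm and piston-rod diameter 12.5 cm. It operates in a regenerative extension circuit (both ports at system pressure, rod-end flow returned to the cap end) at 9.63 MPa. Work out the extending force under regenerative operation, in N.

F ≈ 1.18e5 N

With equal pressure on both faces, forces on the annular region cancel; the net push is pressure × rod cross-section.
Rod cross-section A_rod = π/4 × (12.5 cm)² = 122.7 cm^2
F = P × A_rod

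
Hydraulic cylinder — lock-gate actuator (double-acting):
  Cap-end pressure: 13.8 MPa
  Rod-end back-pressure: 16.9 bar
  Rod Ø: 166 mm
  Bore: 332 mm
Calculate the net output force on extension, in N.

F ≈ 1.08e6 N

Cap-side area A_cap = π/4 × (332 mm)² = 86570 mm^2
Rod-side annular area A_ann = π/4 × (332² − 166²) = 64930 mm^2
Net thrust = P_cap·A_cap − P_rod·A_ann = 1.195e6 N − 1.097e5 N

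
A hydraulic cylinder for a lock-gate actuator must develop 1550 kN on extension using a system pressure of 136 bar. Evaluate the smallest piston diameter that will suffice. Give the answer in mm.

D ≈ 381 mm

Extension force acts on the full piston face: F = P × (π/4)D².
D = √(4F / (πP)) = √(4 × 1550 kN / (π × 136 bar))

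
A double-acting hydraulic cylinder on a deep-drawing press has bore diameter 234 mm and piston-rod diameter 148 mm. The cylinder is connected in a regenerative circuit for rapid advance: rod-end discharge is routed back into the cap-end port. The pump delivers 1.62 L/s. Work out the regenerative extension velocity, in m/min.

v ≈ 5.65 m/min

In regeneration the rod-end outflow joins the pump flow into the cap end, so the net volume the pump must supply per unit advance equals the rod cross-section area.
Rod cross-section A_rod = π/4 × (148 mm)² = 17200 mm^2
v = Q_pump / A_rod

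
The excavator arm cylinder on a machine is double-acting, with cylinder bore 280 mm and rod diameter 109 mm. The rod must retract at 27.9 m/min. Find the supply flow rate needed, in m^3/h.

Rod-side annular area A_ann = π/4 × (280² − 109²) = 52240 mm^2
Q = A × v

Q ≈ 87.5 m^3/h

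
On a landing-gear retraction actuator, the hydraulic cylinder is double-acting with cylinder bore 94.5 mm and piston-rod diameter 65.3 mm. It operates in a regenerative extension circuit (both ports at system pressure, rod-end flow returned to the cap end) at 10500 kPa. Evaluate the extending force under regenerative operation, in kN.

With equal pressure on both faces, forces on the annular region cancel; the net push is pressure × rod cross-section.
Rod cross-section A_rod = π/4 × (65.3 mm)² = 3349 mm^2
F = P × A_rod

F ≈ 35.2 kN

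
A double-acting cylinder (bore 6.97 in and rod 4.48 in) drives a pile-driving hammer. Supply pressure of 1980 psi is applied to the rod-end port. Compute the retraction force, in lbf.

F ≈ 44300 lbf

Rod-side annular area A_ann = π/4 × (6.97² − 4.48²) = 22.39 in^2
On retraction the pressure acts on the annular area (bore minus rod).
F = P × A_ann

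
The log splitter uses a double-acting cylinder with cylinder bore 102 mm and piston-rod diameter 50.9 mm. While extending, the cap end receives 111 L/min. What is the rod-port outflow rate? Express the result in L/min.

Q_out ≈ 83.4 L/min

Cap-side area A_cap = π/4 × (102 mm)² = 8171 mm^2
Rod-side annular area A_ann = π/4 × (102² − 50.9²) = 6136 mm^2
Piston speed v = Q_in/A_cap; rod-end outflow Q_out = v × A_ann = Q_in × A_ann/A_cap.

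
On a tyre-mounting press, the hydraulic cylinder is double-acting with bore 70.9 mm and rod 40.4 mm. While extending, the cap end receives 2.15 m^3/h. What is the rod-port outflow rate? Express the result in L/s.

Cap-side area A_cap = π/4 × (70.9 mm)² = 3948 mm^2
Rod-side annular area A_ann = π/4 × (70.9² − 40.4²) = 2666 mm^2
Piston speed v = Q_in/A_cap; rod-end outflow Q_out = v × A_ann = Q_in × A_ann/A_cap.

Q_out ≈ 0.403 L/s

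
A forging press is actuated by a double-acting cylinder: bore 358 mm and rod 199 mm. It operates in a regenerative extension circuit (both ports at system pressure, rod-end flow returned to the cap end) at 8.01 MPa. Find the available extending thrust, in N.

With equal pressure on both faces, forces on the annular region cancel; the net push is pressure × rod cross-section.
Rod cross-section A_rod = π/4 × (199 mm)² = 31100 mm^2
F = P × A_rod

F ≈ 2.49e5 N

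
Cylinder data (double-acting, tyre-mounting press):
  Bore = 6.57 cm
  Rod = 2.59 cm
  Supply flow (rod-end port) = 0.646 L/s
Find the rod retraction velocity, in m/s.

Rod-side annular area A_ann = π/4 × (6.57² − 2.59²) = 28.63 cm^2
Flow into the rod-end port fills the annular volume.
v = Q / A

v ≈ 0.226 m/s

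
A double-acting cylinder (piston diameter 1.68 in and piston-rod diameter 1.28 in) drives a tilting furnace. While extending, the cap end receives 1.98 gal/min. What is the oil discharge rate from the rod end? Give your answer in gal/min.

Cap-side area A_cap = π/4 × (1.68 in)² = 2.217 in^2
Rod-side annular area A_ann = π/4 × (1.68² − 1.28²) = 0.9299 in^2
Piston speed v = Q_in/A_cap; rod-end outflow Q_out = v × A_ann = Q_in × A_ann/A_cap.

Q_out ≈ 0.831 gal/min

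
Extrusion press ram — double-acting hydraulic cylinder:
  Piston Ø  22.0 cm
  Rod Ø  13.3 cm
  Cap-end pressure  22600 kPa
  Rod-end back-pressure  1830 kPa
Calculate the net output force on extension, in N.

Cap-side area A_cap = π/4 × (22.0 cm)² = 380.1 cm^2
Rod-side annular area A_ann = π/4 × (22.0² − 13.3²) = 241.2 cm^2
Net thrust = P_cap·A_cap − P_rod·A_ann = 8.591e5 N − 44140 N

F ≈ 8.15e5 N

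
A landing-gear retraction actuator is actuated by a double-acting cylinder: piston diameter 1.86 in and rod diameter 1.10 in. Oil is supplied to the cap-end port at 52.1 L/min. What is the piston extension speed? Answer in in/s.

Cap-side area A_cap = π/4 × (1.86 in)² = 2.717 in^2
v = Q / A

v ≈ 19.5 in/s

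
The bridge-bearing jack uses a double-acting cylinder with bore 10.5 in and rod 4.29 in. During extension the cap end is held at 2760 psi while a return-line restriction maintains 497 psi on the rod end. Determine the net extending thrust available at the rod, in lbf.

Cap-side area A_cap = π/4 × (10.5 in)² = 86.59 in^2
Rod-side annular area A_ann = π/4 × (10.5² − 4.29²) = 72.14 in^2
Net thrust = P_cap·A_cap − P_rod·A_ann = 2.390e5 lbf − 35850 lbf

F ≈ 2.03e5 lbf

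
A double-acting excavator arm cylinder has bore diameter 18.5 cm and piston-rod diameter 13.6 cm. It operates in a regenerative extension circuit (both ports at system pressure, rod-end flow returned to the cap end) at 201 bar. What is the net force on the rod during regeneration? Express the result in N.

F ≈ 2.92e5 N

With equal pressure on both faces, forces on the annular region cancel; the net push is pressure × rod cross-section.
Rod cross-section A_rod = π/4 × (13.6 cm)² = 145.3 cm^2
F = P × A_rod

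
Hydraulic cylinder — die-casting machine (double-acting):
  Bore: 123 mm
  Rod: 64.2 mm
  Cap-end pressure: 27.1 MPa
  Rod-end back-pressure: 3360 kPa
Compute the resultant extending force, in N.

F ≈ 2.93e5 N

Cap-side area A_cap = π/4 × (123 mm)² = 11880 mm^2
Rod-side annular area A_ann = π/4 × (123² − 64.2²) = 8645 mm^2
Net thrust = P_cap·A_cap − P_rod·A_ann = 3.220e5 N − 29050 N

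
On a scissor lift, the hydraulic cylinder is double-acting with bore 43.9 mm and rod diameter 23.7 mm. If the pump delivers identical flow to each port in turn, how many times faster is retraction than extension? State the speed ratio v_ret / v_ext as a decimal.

v_ret/v_ext ≈ 1.41

Cap-side area A_cap = π/4 × (43.9 mm)² = 1514 mm^2
Rod-side annular area A_ann = π/4 × (43.9² − 23.7²) = 1072 mm^2
For equal Q, v ∝ 1/A, so v_ret/v_ext = A_cap/A_ann.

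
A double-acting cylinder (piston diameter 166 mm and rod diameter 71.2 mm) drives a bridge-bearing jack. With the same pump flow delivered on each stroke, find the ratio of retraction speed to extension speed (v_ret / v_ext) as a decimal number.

v_ret/v_ext ≈ 1.23

Cap-side area A_cap = π/4 × (166 mm)² = 21640 mm^2
Rod-side annular area A_ann = π/4 × (166² − 71.2²) = 17660 mm^2
For equal Q, v ∝ 1/A, so v_ret/v_ext = A_cap/A_ann.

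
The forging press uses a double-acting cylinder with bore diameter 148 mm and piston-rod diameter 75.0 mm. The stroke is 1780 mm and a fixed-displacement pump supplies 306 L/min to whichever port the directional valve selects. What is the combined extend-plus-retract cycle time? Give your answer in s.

Cap-side area A_cap = π/4 × (148 mm)² = 17200 mm^2
Rod-side annular area A_ann = π/4 × (148² − 75.0²) = 12790 mm^2
t_ext = A_cap·L/Q = 6.004 s
t_ret = A_ann·L/Q = 4.462 s
t_cycle = t_ext + t_ret

t ≈ 10.5 s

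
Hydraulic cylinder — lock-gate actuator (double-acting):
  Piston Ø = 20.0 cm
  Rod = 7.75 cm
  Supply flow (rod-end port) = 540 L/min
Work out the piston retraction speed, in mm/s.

Rod-side annular area A_ann = π/4 × (20.0² − 7.75²) = 267.0 cm^2
Flow into the rod-end port fills the annular volume.
v = Q / A

v ≈ 337 mm/s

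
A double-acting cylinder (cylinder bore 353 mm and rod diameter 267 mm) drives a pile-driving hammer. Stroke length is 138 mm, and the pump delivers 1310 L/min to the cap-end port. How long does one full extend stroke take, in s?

t ≈ 0.619 s

Cap-side area A_cap = π/4 × (353 mm)² = 97870 mm^2
Swept volume V = A × L; t = V / Q = A·L / Q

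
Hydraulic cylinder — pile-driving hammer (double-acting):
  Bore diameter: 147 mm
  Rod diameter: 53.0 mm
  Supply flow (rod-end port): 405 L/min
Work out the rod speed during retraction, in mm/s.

Rod-side annular area A_ann = π/4 × (147² − 53.0²) = 14770 mm^2
Flow into the rod-end port fills the annular volume.
v = Q / A

v ≈ 457 mm/s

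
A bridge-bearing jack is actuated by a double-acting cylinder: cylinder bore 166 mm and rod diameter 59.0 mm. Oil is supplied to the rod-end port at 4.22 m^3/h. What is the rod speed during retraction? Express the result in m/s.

Rod-side annular area A_ann = π/4 × (166² − 59.0²) = 18910 mm^2
Flow into the rod-end port fills the annular volume.
v = Q / A

v ≈ 0.0620 m/s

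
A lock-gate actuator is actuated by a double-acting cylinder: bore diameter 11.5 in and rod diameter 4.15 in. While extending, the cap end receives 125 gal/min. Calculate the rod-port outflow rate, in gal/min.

Q_out ≈ 109 gal/min

Cap-side area A_cap = π/4 × (11.5 in)² = 103.9 in^2
Rod-side annular area A_ann = π/4 × (11.5² − 4.15²) = 90.34 in^2
Piston speed v = Q_in/A_cap; rod-end outflow Q_out = v × A_ann = Q_in × A_ann/A_cap.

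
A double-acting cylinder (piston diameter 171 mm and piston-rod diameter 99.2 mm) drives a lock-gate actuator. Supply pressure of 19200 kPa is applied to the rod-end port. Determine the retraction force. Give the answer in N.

Rod-side annular area A_ann = π/4 × (171² − 99.2²) = 15240 mm^2
On retraction the pressure acts on the annular area (bore minus rod).
F = P × A_ann

F ≈ 2.93e5 N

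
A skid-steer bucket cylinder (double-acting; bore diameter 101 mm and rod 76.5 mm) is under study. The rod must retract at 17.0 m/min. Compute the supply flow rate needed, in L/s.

Rod-side annular area A_ann = π/4 × (101² − 76.5²) = 3416 mm^2
Q = A × v

Q ≈ 0.968 L/s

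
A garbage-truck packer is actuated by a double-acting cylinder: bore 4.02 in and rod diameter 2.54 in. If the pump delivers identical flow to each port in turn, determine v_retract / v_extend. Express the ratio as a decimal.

Cap-side area A_cap = π/4 × (4.02 in)² = 12.69 in^2
Rod-side annular area A_ann = π/4 × (4.02² − 2.54²) = 7.625 in^2
For equal Q, v ∝ 1/A, so v_ret/v_ext = A_cap/A_ann.

v_ret/v_ext ≈ 1.66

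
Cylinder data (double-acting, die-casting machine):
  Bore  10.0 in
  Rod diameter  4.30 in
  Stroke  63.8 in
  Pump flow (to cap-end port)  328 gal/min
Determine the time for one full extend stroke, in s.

t ≈ 3.97 s

Cap-side area A_cap = π/4 × (10.0 in)² = 78.54 in^2
Swept volume V = A × L; t = V / Q = A·L / Q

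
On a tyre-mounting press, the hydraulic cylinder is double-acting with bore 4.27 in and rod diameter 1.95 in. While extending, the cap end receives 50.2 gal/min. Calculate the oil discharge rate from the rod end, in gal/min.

Q_out ≈ 39.7 gal/min

Cap-side area A_cap = π/4 × (4.27 in)² = 14.32 in^2
Rod-side annular area A_ann = π/4 × (4.27² − 1.95²) = 11.33 in^2
Piston speed v = Q_in/A_cap; rod-end outflow Q_out = v × A_ann = Q_in × A_ann/A_cap.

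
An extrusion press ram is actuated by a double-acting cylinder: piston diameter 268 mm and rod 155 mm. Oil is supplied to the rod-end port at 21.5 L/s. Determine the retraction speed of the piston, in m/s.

Rod-side annular area A_ann = π/4 × (268² − 155²) = 37540 mm^2
Flow into the rod-end port fills the annular volume.
v = Q / A

v ≈ 0.573 m/s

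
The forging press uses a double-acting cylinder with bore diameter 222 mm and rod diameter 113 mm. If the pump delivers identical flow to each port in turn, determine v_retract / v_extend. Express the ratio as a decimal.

v_ret/v_ext ≈ 1.35

Cap-side area A_cap = π/4 × (222 mm)² = 38710 mm^2
Rod-side annular area A_ann = π/4 × (222² − 113²) = 28680 mm^2
For equal Q, v ∝ 1/A, so v_ret/v_ext = A_cap/A_ann.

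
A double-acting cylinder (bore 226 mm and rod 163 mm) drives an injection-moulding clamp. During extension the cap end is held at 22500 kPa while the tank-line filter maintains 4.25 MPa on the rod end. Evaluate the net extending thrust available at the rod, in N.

F ≈ 8.21e5 N

Cap-side area A_cap = π/4 × (226 mm)² = 40110 mm^2
Rod-side annular area A_ann = π/4 × (226² − 163²) = 19250 mm^2
Net thrust = P_cap·A_cap − P_rod·A_ann = 9.026e5 N − 81800 N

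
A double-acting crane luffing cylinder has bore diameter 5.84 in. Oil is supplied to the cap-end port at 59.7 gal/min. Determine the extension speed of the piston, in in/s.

v ≈ 8.58 in/s

Cap-side area A_cap = π/4 × (5.84 in)² = 26.79 in^2
v = Q / A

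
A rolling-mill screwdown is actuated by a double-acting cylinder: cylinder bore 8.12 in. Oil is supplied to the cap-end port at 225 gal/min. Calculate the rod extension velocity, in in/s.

Cap-side area A_cap = π/4 × (8.12 in)² = 51.78 in^2
v = Q / A

v ≈ 16.7 in/s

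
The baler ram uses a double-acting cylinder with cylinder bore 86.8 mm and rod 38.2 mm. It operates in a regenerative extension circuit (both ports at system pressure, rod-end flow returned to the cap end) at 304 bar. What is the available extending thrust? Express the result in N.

F ≈ 34800 N

With equal pressure on both faces, forces on the annular region cancel; the net push is pressure × rod cross-section.
Rod cross-section A_rod = π/4 × (38.2 mm)² = 1146 mm^2
F = P × A_rod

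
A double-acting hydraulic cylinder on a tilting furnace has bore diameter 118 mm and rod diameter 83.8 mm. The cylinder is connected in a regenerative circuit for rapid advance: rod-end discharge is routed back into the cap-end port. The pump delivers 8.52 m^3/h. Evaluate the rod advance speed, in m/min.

v ≈ 25.7 m/min

In regeneration the rod-end outflow joins the pump flow into the cap end, so the net volume the pump must supply per unit advance equals the rod cross-section area.
Rod cross-section A_rod = π/4 × (83.8 mm)² = 5515 mm^2
v = Q_pump / A_rod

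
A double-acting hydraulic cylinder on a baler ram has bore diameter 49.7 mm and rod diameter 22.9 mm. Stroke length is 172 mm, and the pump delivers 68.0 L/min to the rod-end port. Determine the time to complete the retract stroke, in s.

Rod-side annular area A_ann = π/4 × (49.7² − 22.9²) = 1528 mm^2
Swept volume V = A × L; t = V / Q = A·L / Q

t ≈ 0.232 s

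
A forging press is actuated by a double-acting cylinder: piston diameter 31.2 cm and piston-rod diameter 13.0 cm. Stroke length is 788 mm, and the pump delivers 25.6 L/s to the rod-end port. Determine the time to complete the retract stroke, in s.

t ≈ 1.94 s

Rod-side annular area A_ann = π/4 × (31.2² − 13.0²) = 631.8 cm^2
Swept volume V = A × L; t = V / Q = A·L / Q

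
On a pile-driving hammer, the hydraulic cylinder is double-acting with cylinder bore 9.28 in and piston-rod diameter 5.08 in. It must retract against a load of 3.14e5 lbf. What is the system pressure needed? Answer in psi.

P ≈ 6630 psi

Rod-side annular area A_ann = π/4 × (9.28² − 5.08²) = 47.37 in^2
Retraction: pressure acts on the annular area.
P = F / A = 3.14e5 lbf / A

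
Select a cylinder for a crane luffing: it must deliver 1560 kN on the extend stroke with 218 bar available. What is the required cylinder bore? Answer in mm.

Extension force acts on the full piston face: F = P × (π/4)D².
D = √(4F / (πP)) = √(4 × 1560 kN / (π × 218 bar))

D ≈ 302 mm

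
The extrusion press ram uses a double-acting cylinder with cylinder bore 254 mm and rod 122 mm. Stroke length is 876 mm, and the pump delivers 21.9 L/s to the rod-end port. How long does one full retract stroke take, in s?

Rod-side annular area A_ann = π/4 × (254² − 122²) = 38980 mm^2
Swept volume V = A × L; t = V / Q = A·L / Q

t ≈ 1.56 s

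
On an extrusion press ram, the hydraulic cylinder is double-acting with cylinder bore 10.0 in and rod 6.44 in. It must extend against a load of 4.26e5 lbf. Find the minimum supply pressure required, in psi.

Cap-side area A_cap = π/4 × (10.0 in)² = 78.54 in^2
P = F / A = 4.26e5 lbf / A

P ≈ 5420 psi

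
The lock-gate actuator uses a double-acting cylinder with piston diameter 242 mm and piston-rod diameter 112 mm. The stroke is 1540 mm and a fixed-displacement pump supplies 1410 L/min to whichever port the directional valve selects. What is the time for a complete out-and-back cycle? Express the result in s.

Cap-side area A_cap = π/4 × (242 mm)² = 46000 mm^2
Rod-side annular area A_ann = π/4 × (242² − 112²) = 36140 mm^2
t_ext = A_cap·L/Q = 3.014 s
t_ret = A_ann·L/Q = 2.369 s
t_cycle = t_ext + t_ret

t ≈ 5.38 s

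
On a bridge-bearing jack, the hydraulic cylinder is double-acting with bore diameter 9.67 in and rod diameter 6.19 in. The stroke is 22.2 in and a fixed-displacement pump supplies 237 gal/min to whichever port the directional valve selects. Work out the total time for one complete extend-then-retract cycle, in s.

Cap-side area A_cap = π/4 × (9.67 in)² = 73.44 in^2
Rod-side annular area A_ann = π/4 × (9.67² − 6.19²) = 43.35 in^2
t_ext = A_cap·L/Q = 1.787 s
t_ret = A_ann·L/Q = 1.055 s
t_cycle = t_ext + t_ret

t ≈ 2.84 s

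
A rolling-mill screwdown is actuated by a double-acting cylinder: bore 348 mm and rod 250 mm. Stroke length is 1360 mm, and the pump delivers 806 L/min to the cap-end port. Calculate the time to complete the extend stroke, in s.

t ≈ 9.63 s

Cap-side area A_cap = π/4 × (348 mm)² = 95110 mm^2
Swept volume V = A × L; t = V / Q = A·L / Q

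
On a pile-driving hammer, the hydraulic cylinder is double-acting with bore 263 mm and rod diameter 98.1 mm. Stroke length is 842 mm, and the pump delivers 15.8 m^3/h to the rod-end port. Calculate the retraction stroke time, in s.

t ≈ 8.97 s

Rod-side annular area A_ann = π/4 × (263² − 98.1²) = 46770 mm^2
Swept volume V = A × L; t = V / Q = A·L / Q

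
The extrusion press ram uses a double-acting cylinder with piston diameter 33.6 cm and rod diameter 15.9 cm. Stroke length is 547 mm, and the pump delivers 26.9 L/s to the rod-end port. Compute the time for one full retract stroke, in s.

t ≈ 1.40 s

Rod-side annular area A_ann = π/4 × (33.6² − 15.9²) = 688.1 cm^2
Swept volume V = A × L; t = V / Q = A·L / Q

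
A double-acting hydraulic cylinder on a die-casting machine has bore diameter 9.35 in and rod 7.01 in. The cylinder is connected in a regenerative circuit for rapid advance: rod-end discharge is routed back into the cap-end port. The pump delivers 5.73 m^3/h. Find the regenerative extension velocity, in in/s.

In regeneration the rod-end outflow joins the pump flow into the cap end, so the net volume the pump must supply per unit advance equals the rod cross-section area.
Rod cross-section A_rod = π/4 × (7.01 in)² = 38.59 in^2
v = Q_pump / A_rod

v ≈ 2.52 in/s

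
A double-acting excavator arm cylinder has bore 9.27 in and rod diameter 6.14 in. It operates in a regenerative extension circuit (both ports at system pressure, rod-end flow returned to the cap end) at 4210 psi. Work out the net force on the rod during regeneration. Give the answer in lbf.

With equal pressure on both faces, forces on the annular region cancel; the net push is pressure × rod cross-section.
Rod cross-section A_rod = π/4 × (6.14 in)² = 29.61 in^2
F = P × A_rod

F ≈ 1.25e5 lbf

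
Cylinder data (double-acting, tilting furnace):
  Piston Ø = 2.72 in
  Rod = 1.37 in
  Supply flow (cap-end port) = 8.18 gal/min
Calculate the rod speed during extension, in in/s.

Cap-side area A_cap = π/4 × (2.72 in)² = 5.811 in^2
v = Q / A

v ≈ 5.42 in/s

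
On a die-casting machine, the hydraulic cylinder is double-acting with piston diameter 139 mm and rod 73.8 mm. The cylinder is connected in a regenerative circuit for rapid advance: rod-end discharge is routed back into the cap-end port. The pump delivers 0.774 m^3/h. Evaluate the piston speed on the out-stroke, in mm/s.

v ≈ 50.3 mm/s

In regeneration the rod-end outflow joins the pump flow into the cap end, so the net volume the pump must supply per unit advance equals the rod cross-section area.
Rod cross-section A_rod = π/4 × (73.8 mm)² = 4278 mm^2
v = Q_pump / A_rod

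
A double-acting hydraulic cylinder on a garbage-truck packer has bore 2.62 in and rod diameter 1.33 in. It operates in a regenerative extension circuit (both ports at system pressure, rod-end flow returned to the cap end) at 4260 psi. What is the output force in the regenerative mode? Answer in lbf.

With equal pressure on both faces, forces on the annular region cancel; the net push is pressure × rod cross-section.
Rod cross-section A_rod = π/4 × (1.33 in)² = 1.389 in^2
F = P × A_rod

F ≈ 5920 lbf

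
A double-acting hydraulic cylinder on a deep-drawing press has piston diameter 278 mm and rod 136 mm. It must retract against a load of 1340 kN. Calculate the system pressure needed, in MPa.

P ≈ 29.0 MPa

Rod-side annular area A_ann = π/4 × (278² − 136²) = 46170 mm^2
Retraction: pressure acts on the annular area.
P = F / A = 1340 kN / A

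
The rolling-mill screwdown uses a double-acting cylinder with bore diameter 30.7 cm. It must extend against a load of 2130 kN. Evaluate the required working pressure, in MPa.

Cap-side area A_cap = π/4 × (30.7 cm)² = 740.2 cm^2
P = F / A = 2130 kN / A

P ≈ 28.8 MPa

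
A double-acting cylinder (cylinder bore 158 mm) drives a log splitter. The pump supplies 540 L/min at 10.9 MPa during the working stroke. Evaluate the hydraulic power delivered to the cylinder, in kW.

W ≈ 98.1 kW

Hydraulic power = P × Q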